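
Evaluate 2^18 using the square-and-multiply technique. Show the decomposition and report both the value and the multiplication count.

Computing 2^18 by squaring (build up from 2^1; each line after the first costs one multiplication):

2^1 = 2
2^2 = (2^1)^2 = 2^2 = 4
2^4 = (2^2)^2 = 4^2 = 16
2^8 = (2^4)^2 = 16^2 = 256
2^9 = 2 * 2^8 = 2 * 256 = 512
2^18 = (2^9)^2 = 512^2 = 262144

Result: 262144
Multiplications needed: 5 (5 lines after 2^1)

2^18 = 262144. Using exponentiation by squaring, this requires 5 multiplications. The key idea: if the exponent is even, square the half-power; if odd, multiply by the base once.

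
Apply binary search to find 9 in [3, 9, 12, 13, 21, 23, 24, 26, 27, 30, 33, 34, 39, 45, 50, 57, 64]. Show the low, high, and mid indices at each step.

Binary search for 9 in [3, 9, 12, 13, 21, 23, 24, 26, 27, 30, 33, 34, 39, 45, 50, 57, 64]:

lo=0, hi=16, mid=8, arr[mid]=27 -> 27 > 9, search left half
lo=0, hi=7, mid=3, arr[mid]=13 -> 13 > 9, search left half
lo=0, hi=2, mid=1, arr[mid]=9 -> Found target at index 1!

Binary search finds 9 at index 1 after 3 comparisons. The search repeatedly halves the search space by comparing with the middle element.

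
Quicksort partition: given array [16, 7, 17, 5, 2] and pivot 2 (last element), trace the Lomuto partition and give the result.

Lomuto partition with pivot = 2:

Initial array: [16, 7, 17, 5, 2]

arr[0]=16 > 2: no swap
arr[1]=7 > 2: no swap
arr[2]=17 > 2: no swap
arr[3]=5 > 2: no swap

Place pivot at position 0: [2, 7, 17, 5, 16]
Pivot position: 0

After partitioning with pivot 2, the array becomes [2, 7, 17, 5, 16]. The pivot is placed at index 0. All elements to the left of the pivot are <= 2, and all elements to the right are > 2.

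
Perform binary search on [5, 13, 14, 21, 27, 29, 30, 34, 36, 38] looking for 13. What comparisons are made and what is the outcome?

Binary search for 13 in [5, 13, 14, 21, 27, 29, 30, 34, 36, 38]:

lo=0, hi=9, mid=4, arr[mid]=27 -> 27 > 13, search left half
lo=0, hi=3, mid=1, arr[mid]=13 -> Found target at index 1!

Binary search finds 13 at index 1 after 2 comparisons. The search repeatedly halves the search space by comparing with the middle element.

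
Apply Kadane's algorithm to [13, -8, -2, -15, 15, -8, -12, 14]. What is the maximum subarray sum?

Using Kadane's algorithm on [13, -8, -2, -15, 15, -8, -12, 14]:

Scanning through the array:
Position 1 (value -8): max_ending_here = 5, max_so_far = 13
Position 2 (value -2): max_ending_here = 3, max_so_far = 13
Position 3 (value -15): max_ending_here = -12, max_so_far = 13
Position 4 (value 15): max_ending_here = 15, max_so_far = 15
Position 5 (value -8): max_ending_here = 7, max_so_far = 15
Position 6 (value -12): max_ending_here = -5, max_so_far = 15
Position 7 (value 14): max_ending_here = 14, max_so_far = 15

Maximum subarray: [15]
Maximum sum: 15

The maximum subarray is [15] with sum 15. This subarray runs from index 4 to index 4.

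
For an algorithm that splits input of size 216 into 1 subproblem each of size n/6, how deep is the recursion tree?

For divide and conquer with division factor 6:

Problem sizes at each level:
Level 0: 216
Level 1: 36
Level 2: 6
Level 3: 1

The root is level 0 and the size-1 base case is level 3 (the tree spans levels 0 through 3, i.e. 4 levels counting the root), so the depth is the number of divisions: log_6(216) = 3

The recursion tree depth is log_6(216) = 3. At each level, the problem size is divided by 6, so it takes 3 divisions to reduce to a base case of size 1. The algorithm makes 1 recursive call at each level.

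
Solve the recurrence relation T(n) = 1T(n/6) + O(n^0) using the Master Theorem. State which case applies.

Master Theorem for T(n) = 1T(n/6) + O(n^0):

a = 1, b = 6, c = 0
log_b(a) = log_6(1) = 0.0000

Case 2: c = 0 = log_6(1) = 0.0000
T(n) = O(n^0 log n) = O(log n)

For T(n) = 1T(n/6) + O(n^0): log_6(1) = 0.0000. This is Case 2 of the Master Theorem (c = log_b(a), equal work at all levels), giving O(log n).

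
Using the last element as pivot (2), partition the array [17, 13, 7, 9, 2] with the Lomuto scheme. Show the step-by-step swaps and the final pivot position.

Lomuto partition with pivot = 2:

Initial array: [17, 13, 7, 9, 2]

arr[0]=17 > 2: no swap
arr[1]=13 > 2: no swap
arr[2]=7 > 2: no swap
arr[3]=9 > 2: no swap

Place pivot at position 0: [2, 13, 7, 9, 17]
Pivot position: 0

After partitioning with pivot 2, the array becomes [2, 13, 7, 9, 17]. The pivot is placed at index 0. All elements to the left of the pivot are <= 2, and all elements to the right are > 2.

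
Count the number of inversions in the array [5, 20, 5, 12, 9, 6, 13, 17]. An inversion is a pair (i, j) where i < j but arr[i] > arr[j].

Finding inversions in [5, 20, 5, 12, 9, 6, 13, 17]:

(1, 2): arr[1]=20 > arr[2]=5
(1, 3): arr[1]=20 > arr[3]=12
(1, 4): arr[1]=20 > arr[4]=9
(1, 5): arr[1]=20 > arr[5]=6
(1, 6): arr[1]=20 > arr[6]=13
(1, 7): arr[1]=20 > arr[7]=17
(3, 4): arr[3]=12 > arr[4]=9
(3, 5): arr[3]=12 > arr[5]=6
(4, 5): arr[4]=9 > arr[5]=6

Total inversions: 9

The array has 9 inversion(s): (1,2), (1,3), (1,4), (1,5), (1,6), (1,7), (3,4), (3,5), (4,5). Each pair (i,j) satisfies i < j and arr[i] > arr[j].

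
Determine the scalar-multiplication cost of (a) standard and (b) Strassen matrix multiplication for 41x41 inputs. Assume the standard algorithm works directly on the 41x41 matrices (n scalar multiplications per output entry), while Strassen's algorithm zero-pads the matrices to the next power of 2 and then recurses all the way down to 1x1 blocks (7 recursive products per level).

Matrix multiplication for 41x41 matrices:

Strassen's algorithm requires power-of-2 dimensions. Pad 41x41 to 64x64 (next power of 2).

Standard algorithm: 41^3 = 68921 multiplications
Strassen's algorithm: 7^(log2(64)) = 7^6 = 117649 multiplications
Difference: 68921 - 117649 = -48728 (Strassen uses MORE here due to padding overhead — for small or just-over-power-of-2 n, padding can outweigh the per-level savings)

Standard: 68921 multiplications (41^3). Strassen: 117649 multiplications (7^6, after padding to 64x64). Strassen reduces 8 recursive multiplications to 7 at each level.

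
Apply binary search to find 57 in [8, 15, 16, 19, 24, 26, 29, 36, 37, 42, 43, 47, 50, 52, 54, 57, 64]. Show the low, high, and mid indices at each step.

Binary search for 57 in [8, 15, 16, 19, 24, 26, 29, 36, 37, 42, 43, 47, 50, 52, 54, 57, 64]:

lo=0, hi=16, mid=8, arr[mid]=37 -> 37 < 57, search right half
lo=9, hi=16, mid=12, arr[mid]=50 -> 50 < 57, search right half
lo=13, hi=16, mid=14, arr[mid]=54 -> 54 < 57, search right half
lo=15, hi=16, mid=15, arr[mid]=57 -> Found target at index 15!

Binary search finds 57 at index 15 after 4 comparisons. The search repeatedly halves the search space by comparing with the middle element.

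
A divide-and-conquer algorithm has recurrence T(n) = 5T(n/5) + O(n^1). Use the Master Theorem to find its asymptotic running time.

Master Theorem for T(n) = 5T(n/5) + O(n^1):

a = 5, b = 5, c = 1
log_b(a) = log_5(5) = 1.0000

Case 2: c = 1 = log_5(5) = 1.0000
T(n) = O(n^1 log n) = O(n log n)

For T(n) = 5T(n/5) + O(n^1): log_5(5) = 1.0000. This is Case 2 of the Master Theorem (c = log_b(a), equal work at all levels), giving O(n log n).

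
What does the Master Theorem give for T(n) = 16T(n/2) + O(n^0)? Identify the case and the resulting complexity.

Master Theorem for T(n) = 16T(n/2) + O(n^0):

a = 16, b = 2, c = 0
log_b(a) = log_2(16) = 4.0000

Case 1: c = 0 < log_2(16) = 4.0000
T(n) = O(n^(log_2 16)) = O(n^4)

For T(n) = 16T(n/2) + O(n^0): log_2(16) = 4.0000. This is Case 1 of the Master Theorem (c < log_b(a), work dominated by leaves), giving O(n^4).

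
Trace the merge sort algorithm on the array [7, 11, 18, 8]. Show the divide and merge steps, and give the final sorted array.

Merge sort trace:

Split: [7, 11, 18, 8] -> [7, 11] and [18, 8]
  Split: [7, 11] -> [7] and [11]
  Merge: [7] + [11] -> [7, 11]
  Split: [18, 8] -> [18] and [8]
  Merge: [18] + [8] -> [8, 18]
Merge: [7, 11] + [8, 18] -> [7, 8, 11, 18]

Final sorted array: [7, 8, 11, 18]

The merge sort proceeds by recursively splitting the array and merging sorted halves.
After all merges, the sorted array is [7, 8, 11, 18].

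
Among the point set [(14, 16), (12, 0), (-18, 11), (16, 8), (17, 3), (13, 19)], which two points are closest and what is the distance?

Computing all pairwise distances among 6 points:

d((14, 16), (12, 0)) = 16.1245
d((14, 16), (-18, 11)) = 32.3883
d((14, 16), (16, 8)) = 8.2462
d((14, 16), (17, 3)) = 13.3417
d((14, 16), (13, 19)) = 3.1623 <-- minimum
d((12, 0), (-18, 11)) = 31.9531
d((12, 0), (16, 8)) = 8.9443
d((12, 0), (17, 3)) = 5.831
d((12, 0), (13, 19)) = 19.0263
d((-18, 11), (16, 8)) = 34.1321
d((-18, 11), (17, 3)) = 35.9026
d((-18, 11), (13, 19)) = 32.0156
d((16, 8), (17, 3)) = 5.099
d((16, 8), (13, 19)) = 11.4018
d((17, 3), (13, 19)) = 16.4924

Closest pair: (14, 16) and (13, 19) with distance 3.1623

The closest pair is (14, 16) and (13, 19) with Euclidean distance 3.1623. For 6 points, brute-force pairwise comparison is shown above. For large n, the divide-and-conquer algorithm (sort by x, recurse on halves, check the dividing strip) achieves O(n log n).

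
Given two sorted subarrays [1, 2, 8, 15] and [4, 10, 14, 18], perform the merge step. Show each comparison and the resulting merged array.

Merging process:

Compare 1 vs 4: take 1 from left. Merged: [1]
Compare 2 vs 4: take 2 from left. Merged: [1, 2]
Compare 8 vs 4: take 4 from right. Merged: [1, 2, 4]
Compare 8 vs 10: take 8 from left. Merged: [1, 2, 4, 8]
Compare 15 vs 10: take 10 from right. Merged: [1, 2, 4, 8, 10]
Compare 15 vs 14: take 14 from right. Merged: [1, 2, 4, 8, 10, 14]
Compare 15 vs 18: take 15 from left. Merged: [1, 2, 4, 8, 10, 14, 15]
Append remaining from right: [18]. Merged: [1, 2, 4, 8, 10, 14, 15, 18]

Final merged array: [1, 2, 4, 8, 10, 14, 15, 18]
Total comparisons: 7

The merged array is [1, 2, 4, 8, 10, 14, 15, 18], requiring 7 comparisons. The merge step runs in O(n) time where n is the total number of elements.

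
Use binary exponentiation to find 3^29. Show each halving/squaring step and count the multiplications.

Computing 3^29 by squaring (build up from 3^1; each line after the first costs one multiplication):

3^1 = 3
3^2 = (3^1)^2 = 3^2 = 9
3^3 = 3 * 3^2 = 3 * 9 = 27
3^6 = (3^3)^2 = 27^2 = 729
3^7 = 3 * 3^6 = 3 * 729 = 2187
3^14 = (3^7)^2 = 2187^2 = 4782969
3^28 = (3^14)^2 = 4782969^2 = 22876792454961
3^29 = 3 * 3^28 = 3 * 22876792454961 = 68630377364883

Result: 68630377364883
Multiplications needed: 7 (7 lines after 3^1)

3^29 = 68630377364883. Using exponentiation by squaring, this requires 7 multiplications. The key idea: if the exponent is even, square the half-power; if odd, multiply by the base once.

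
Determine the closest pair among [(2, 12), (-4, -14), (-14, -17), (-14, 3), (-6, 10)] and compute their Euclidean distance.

Computing all pairwise distances among 5 points:

d((2, 12), (-4, -14)) = 26.6833
d((2, 12), (-14, -17)) = 33.121
d((2, 12), (-14, 3)) = 18.3576
d((2, 12), (-6, 10)) = 8.2462 <-- minimum
d((-4, -14), (-14, -17)) = 10.4403
d((-4, -14), (-14, 3)) = 19.7231
d((-4, -14), (-6, 10)) = 24.0832
d((-14, -17), (-14, 3)) = 20.0
d((-14, -17), (-6, 10)) = 28.1603
d((-14, 3), (-6, 10)) = 10.6301

Closest pair: (2, 12) and (-6, 10) with distance 8.2462

The closest pair is (2, 12) and (-6, 10) with Euclidean distance 8.2462. For 5 points, brute-force pairwise comparison is shown above. For large n, the divide-and-conquer algorithm (sort by x, recurse on halves, check the dividing strip) achieves O(n log n).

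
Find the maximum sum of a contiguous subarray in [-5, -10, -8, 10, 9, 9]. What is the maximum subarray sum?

Using Kadane's algorithm on [-5, -10, -8, 10, 9, 9]:

Scanning through the array:
Position 1 (value -10): max_ending_here = -10, max_so_far = -5
Position 2 (value -8): max_ending_here = -8, max_so_far = -5
Position 3 (value 10): max_ending_here = 10, max_so_far = 10
Position 4 (value 9): max_ending_here = 19, max_so_far = 19
Position 5 (value 9): max_ending_here = 28, max_so_far = 28

Maximum subarray: [10, 9, 9]
Maximum sum: 28

The maximum subarray is [10, 9, 9] with sum 28. This subarray runs from index 3 to index 5.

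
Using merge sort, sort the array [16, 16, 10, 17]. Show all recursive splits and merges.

Merge sort trace:

Split: [16, 16, 10, 17] -> [16, 16] and [10, 17]
  Split: [16, 16] -> [16] and [16]
  Merge: [16] + [16] -> [16, 16]
  Split: [10, 17] -> [10] and [17]
  Merge: [10] + [17] -> [10, 17]
Merge: [16, 16] + [10, 17] -> [10, 16, 16, 17]

Final sorted array: [10, 16, 16, 17]

The merge sort proceeds by recursively splitting the array and merging sorted halves.
After all merges, the sorted array is [10, 16, 16, 17].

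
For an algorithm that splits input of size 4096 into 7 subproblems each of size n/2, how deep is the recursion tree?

For divide and conquer with division factor 2:

Problem sizes at each level:
Level 0: 4096
Level 1: 2048
Level 2: 1024
Level 3: 512
Level 4: 256
Level 5: 128
Level 6: 64
Level 7: 32
Level 8: 16
Level 9: 8
Level 10: 4
Level 11: 2
Level 12: 1

The root is level 0 and the size-1 base case is level 12 (the tree spans levels 0 through 12, i.e. 13 levels counting the root), so the depth is the number of divisions: log_2(4096) = 12

The recursion tree depth is log_2(4096) = 12. At each level, the problem size is divided by 2, so it takes 12 divisions to reduce to a base case of size 1. The algorithm makes 7 recursive calls at each level.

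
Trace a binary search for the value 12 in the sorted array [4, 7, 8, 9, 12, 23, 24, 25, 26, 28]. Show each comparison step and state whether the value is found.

Binary search for 12 in [4, 7, 8, 9, 12, 23, 24, 25, 26, 28]:

lo=0, hi=9, mid=4, arr[mid]=12 -> Found target at index 4!

Binary search finds 12 at index 4 after 1 comparisons. The search repeatedly halves the search space by comparing with the middle element.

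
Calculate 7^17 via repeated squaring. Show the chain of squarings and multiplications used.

Computing 7^17 by squaring (build up from 7^1; each line after the first costs one multiplication):

7^1 = 7
7^2 = (7^1)^2 = 7^2 = 49
7^4 = (7^2)^2 = 49^2 = 2401
7^8 = (7^4)^2 = 2401^2 = 5764801
7^16 = (7^8)^2 = 5764801^2 = 33232930569601
7^17 = 7 * 7^16 = 7 * 33232930569601 = 232630513987207

Result: 232630513987207
Multiplications needed: 5 (5 lines after 7^1)

7^17 = 232630513987207. Using exponentiation by squaring, this requires 5 multiplications. The key idea: if the exponent is even, square the half-power; if odd, multiply by the base once.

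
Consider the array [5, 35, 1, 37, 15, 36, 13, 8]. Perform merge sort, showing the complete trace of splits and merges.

Merge sort trace:

Split: [5, 35, 1, 37, 15, 36, 13, 8] -> [5, 35, 1, 37] and [15, 36, 13, 8]
  Split: [5, 35, 1, 37] -> [5, 35] and [1, 37]
    Split: [5, 35] -> [5] and [35]
    Merge: [5] + [35] -> [5, 35]
    Split: [1, 37] -> [1] and [37]
    Merge: [1] + [37] -> [1, 37]
  Merge: [5, 35] + [1, 37] -> [1, 5, 35, 37]
  Split: [15, 36, 13, 8] -> [15, 36] and [13, 8]
    Split: [15, 36] -> [15] and [36]
    Merge: [15] + [36] -> [15, 36]
    Split: [13, 8] -> [13] and [8]
    Merge: [13] + [8] -> [8, 13]
  Merge: [15, 36] + [8, 13] -> [8, 13, 15, 36]
Merge: [1, 5, 35, 37] + [8, 13, 15, 36] -> [1, 5, 8, 13, 15, 35, 36, 37]

Final sorted array: [1, 5, 8, 13, 15, 35, 36, 37]

The merge sort proceeds by recursively splitting the array and merging sorted halves.
After all merges, the sorted array is [1, 5, 8, 13, 15, 35, 36, 37].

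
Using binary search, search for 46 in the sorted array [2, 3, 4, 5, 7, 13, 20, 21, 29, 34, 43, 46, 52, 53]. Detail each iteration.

Binary search for 46 in [2, 3, 4, 5, 7, 13, 20, 21, 29, 34, 43, 46, 52, 53]:

lo=0, hi=13, mid=6, arr[mid]=20 -> 20 < 46, search right half
lo=7, hi=13, mid=10, arr[mid]=43 -> 43 < 46, search right half
lo=11, hi=13, mid=12, arr[mid]=52 -> 52 > 46, search left half
lo=11, hi=11, mid=11, arr[mid]=46 -> Found target at index 11!

Binary search finds 46 at index 11 after 4 comparisons. The search repeatedly halves the search space by comparing with the middle element.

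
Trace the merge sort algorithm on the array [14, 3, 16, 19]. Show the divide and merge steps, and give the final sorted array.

Merge sort trace:

Split: [14, 3, 16, 19] -> [14, 3] and [16, 19]
  Split: [14, 3] -> [14] and [3]
  Merge: [14] + [3] -> [3, 14]
  Split: [16, 19] -> [16] and [19]
  Merge: [16] + [19] -> [16, 19]
Merge: [3, 14] + [16, 19] -> [3, 14, 16, 19]

Final sorted array: [3, 14, 16, 19]

The merge sort proceeds by recursively splitting the array and merging sorted halves.
After all merges, the sorted array is [3, 14, 16, 19].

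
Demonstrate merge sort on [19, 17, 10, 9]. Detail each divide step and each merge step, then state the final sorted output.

Merge sort trace:

Split: [19, 17, 10, 9] -> [19, 17] and [10, 9]
  Split: [19, 17] -> [19] and [17]
  Merge: [19] + [17] -> [17, 19]
  Split: [10, 9] -> [10] and [9]
  Merge: [10] + [9] -> [9, 10]
Merge: [17, 19] + [9, 10] -> [9, 10, 17, 19]

Final sorted array: [9, 10, 17, 19]

The merge sort proceeds by recursively splitting the array and merging sorted halves.
After all merges, the sorted array is [9, 10, 17, 19].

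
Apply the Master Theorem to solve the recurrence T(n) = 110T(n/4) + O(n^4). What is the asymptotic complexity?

Master Theorem for T(n) = 110T(n/4) + O(n^4):

a = 110, b = 4, c = 4
log_b(a) = log_4(110) = 3.3907

Case 3: c = 4 > log_4(110) = 3.3907
T(n) = O(n^4) = O(n^4)

For T(n) = 110T(n/4) + O(n^4): log_4(110) = 3.3907. This is Case 3 of the Master Theorem (c > log_b(a), work dominated by root), giving O(n^4).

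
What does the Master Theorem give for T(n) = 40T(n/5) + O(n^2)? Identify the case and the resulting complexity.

Master Theorem for T(n) = 40T(n/5) + O(n^2):

a = 40, b = 5, c = 2
log_b(a) = log_5(40) = 2.2920

Case 1: c = 2 < log_5(40) = 2.2920
T(n) = O(n^(log_5 40))

For T(n) = 40T(n/5) + O(n^2): log_5(40) = 2.2920. This is Case 1 of the Master Theorem (c < log_b(a), work dominated by leaves), giving O(n^(log_5 40)).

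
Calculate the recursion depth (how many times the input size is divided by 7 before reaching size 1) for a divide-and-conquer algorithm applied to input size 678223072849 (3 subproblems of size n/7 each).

For divide and conquer with division factor 7:

Problem sizes at each level:
Level 0: 678223072849
Level 1: 96889010407
Level 2: 13841287201
Level 3: 1977326743
Level 4: 282475249
Level 5: 40353607
Level 6: 5764801
Level 7: 823543
Level 8: 117649
Level 9: 16807
Level 10: 2401
Level 11: 343
Level 12: 49
Level 13: 7
Level 14: 1

The root is level 0 and the size-1 base case is level 14 (the tree spans levels 0 through 14, i.e. 15 levels counting the root), so the depth is the number of divisions: log_7(678223072849) = 14

The recursion tree depth is log_7(678223072849) = 14. At each level, the problem size is divided by 7, so it takes 14 divisions to reduce to a base case of size 1. The algorithm makes 3 recursive calls at each level.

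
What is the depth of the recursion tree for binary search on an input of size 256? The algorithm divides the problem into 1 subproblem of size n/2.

For divide and conquer with division factor 2:

Problem sizes at each level:
Level 0: 256
Level 1: 128
Level 2: 64
Level 3: 32
Level 4: 16
Level 5: 8
Level 6: 4
Level 7: 2
Level 8: 1

The root is level 0 and the size-1 base case is level 8 (the tree spans levels 0 through 8, i.e. 9 levels counting the root), so the depth is the number of divisions: log_2(256) = 8

The recursion tree depth is log_2(256) = 8. At each level, the problem size is divided by 2, so it takes 8 divisions to reduce to a base case of size 1. The algorithm makes 1 recursive call at each level.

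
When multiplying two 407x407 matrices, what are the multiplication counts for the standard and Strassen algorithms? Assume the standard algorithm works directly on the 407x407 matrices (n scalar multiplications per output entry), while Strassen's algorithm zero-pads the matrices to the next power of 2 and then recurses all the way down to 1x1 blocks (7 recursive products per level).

Matrix multiplication for 407x407 matrices:

Strassen's algorithm requires power-of-2 dimensions. Pad 407x407 to 512x512 (next power of 2).

Standard algorithm: 407^3 = 67419143 multiplications
Strassen's algorithm: 7^(log2(512)) = 7^9 = 40353607 multiplications
Savings: 67419143 - 40353607 = 27065536 multiplications

Standard: 67419143 multiplications (407^3). Strassen: 40353607 multiplications (7^9, after padding to 512x512). Strassen reduces 8 recursive multiplications to 7 at each level.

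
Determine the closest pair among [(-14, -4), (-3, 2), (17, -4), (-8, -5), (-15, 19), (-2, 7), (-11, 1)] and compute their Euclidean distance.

Computing all pairwise distances among 7 points:

d((-14, -4), (-3, 2)) = 12.53
d((-14, -4), (17, -4)) = 31.0
d((-14, -4), (-8, -5)) = 6.0828
d((-14, -4), (-15, 19)) = 23.0217
d((-14, -4), (-2, 7)) = 16.2788
d((-14, -4), (-11, 1)) = 5.831
d((-3, 2), (17, -4)) = 20.8806
d((-3, 2), (-8, -5)) = 8.6023
d((-3, 2), (-15, 19)) = 20.8087
d((-3, 2), (-2, 7)) = 5.099 <-- minimum
d((-3, 2), (-11, 1)) = 8.0623
d((17, -4), (-8, -5)) = 25.02
d((17, -4), (-15, 19)) = 39.4081
d((17, -4), (-2, 7)) = 21.9545
d((17, -4), (-11, 1)) = 28.4429
d((-8, -5), (-15, 19)) = 25.0
d((-8, -5), (-2, 7)) = 13.4164
d((-8, -5), (-11, 1)) = 6.7082
d((-15, 19), (-2, 7)) = 17.6918
d((-15, 19), (-11, 1)) = 18.4391
d((-2, 7), (-11, 1)) = 10.8167

Closest pair: (-3, 2) and (-2, 7) with distance 5.099

The closest pair is (-3, 2) and (-2, 7) with Euclidean distance 5.099. For 7 points, brute-force pairwise comparison is shown above. For large n, the divide-and-conquer algorithm (sort by x, recurse on halves, check the dividing strip) achieves O(n log n).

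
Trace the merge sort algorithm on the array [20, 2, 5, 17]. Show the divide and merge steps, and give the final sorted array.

Merge sort trace:

Split: [20, 2, 5, 17] -> [20, 2] and [5, 17]
  Split: [20, 2] -> [20] and [2]
  Merge: [20] + [2] -> [2, 20]
  Split: [5, 17] -> [5] and [17]
  Merge: [5] + [17] -> [5, 17]
Merge: [2, 20] + [5, 17] -> [2, 5, 17, 20]

Final sorted array: [2, 5, 17, 20]

The merge sort proceeds by recursively splitting the array and merging sorted halves.
After all merges, the sorted array is [2, 5, 17, 20].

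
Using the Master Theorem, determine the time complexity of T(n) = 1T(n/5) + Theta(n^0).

Master Theorem for T(n) = 1T(n/5) + O(n^0):

a = 1, b = 5, c = 0
log_b(a) = log_5(1) = 0.0000

Case 2: c = 0 = log_5(1) = 0.0000
T(n) = O(n^0 log n) = O(log n)

For T(n) = 1T(n/5) + O(n^0): log_5(1) = 0.0000. This is Case 2 of the Master Theorem (c = log_b(a), equal work at all levels), giving O(log n).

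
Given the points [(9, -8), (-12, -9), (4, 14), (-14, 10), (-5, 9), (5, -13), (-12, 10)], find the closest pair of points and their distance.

Computing all pairwise distances among 7 points:

d((9, -8), (-12, -9)) = 21.0238
d((9, -8), (4, 14)) = 22.561
d((9, -8), (-14, 10)) = 29.2062
d((9, -8), (-5, 9)) = 22.0227
d((9, -8), (5, -13)) = 6.4031
d((9, -8), (-12, 10)) = 27.6586
d((-12, -9), (4, 14)) = 28.0179
d((-12, -9), (-14, 10)) = 19.105
d((-12, -9), (-5, 9)) = 19.3132
d((-12, -9), (5, -13)) = 17.4642
d((-12, -9), (-12, 10)) = 19.0
d((4, 14), (-14, 10)) = 18.4391
d((4, 14), (-5, 9)) = 10.2956
d((4, 14), (5, -13)) = 27.0185
d((4, 14), (-12, 10)) = 16.4924
d((-14, 10), (-5, 9)) = 9.0554
d((-14, 10), (5, -13)) = 29.8329
d((-14, 10), (-12, 10)) = 2.0 <-- minimum
d((-5, 9), (5, -13)) = 24.1661
d((-5, 9), (-12, 10)) = 7.0711
d((5, -13), (-12, 10)) = 28.6007

Closest pair: (-14, 10) and (-12, 10) with distance 2.0

The closest pair is (-14, 10) and (-12, 10) with Euclidean distance 2.0. For 7 points, brute-force pairwise comparison is shown above. For large n, the divide-and-conquer algorithm (sort by x, recurse on halves, check the dividing strip) achieves O(n log n).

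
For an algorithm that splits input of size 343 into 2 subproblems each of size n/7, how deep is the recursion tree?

For divide and conquer with division factor 7:

Problem sizes at each level:
Level 0: 343
Level 1: 49
Level 2: 7
Level 3: 1

The root is level 0 and the size-1 base case is level 3 (the tree spans levels 0 through 3, i.e. 4 levels counting the root), so the depth is the number of divisions: log_7(343) = 3

The recursion tree depth is log_7(343) = 3. At each level, the problem size is divided by 7, so it takes 3 divisions to reduce to a base case of size 1. The algorithm makes 2 recursive calls at each level.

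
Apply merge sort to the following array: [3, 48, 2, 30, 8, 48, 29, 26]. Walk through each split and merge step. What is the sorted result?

Merge sort trace:

Split: [3, 48, 2, 30, 8, 48, 29, 26] -> [3, 48, 2, 30] and [8, 48, 29, 26]
  Split: [3, 48, 2, 30] -> [3, 48] and [2, 30]
    Split: [3, 48] -> [3] and [48]
    Merge: [3] + [48] -> [3, 48]
    Split: [2, 30] -> [2] and [30]
    Merge: [2] + [30] -> [2, 30]
  Merge: [3, 48] + [2, 30] -> [2, 3, 30, 48]
  Split: [8, 48, 29, 26] -> [8, 48] and [29, 26]
    Split: [8, 48] -> [8] and [48]
    Merge: [8] + [48] -> [8, 48]
    Split: [29, 26] -> [29] and [26]
    Merge: [29] + [26] -> [26, 29]
  Merge: [8, 48] + [26, 29] -> [8, 26, 29, 48]
Merge: [2, 3, 30, 48] + [8, 26, 29, 48] -> [2, 3, 8, 26, 29, 30, 48, 48]

Final sorted array: [2, 3, 8, 26, 29, 30, 48, 48]

The merge sort proceeds by recursively splitting the array and merging sorted halves.
After all merges, the sorted array is [2, 3, 8, 26, 29, 30, 48, 48].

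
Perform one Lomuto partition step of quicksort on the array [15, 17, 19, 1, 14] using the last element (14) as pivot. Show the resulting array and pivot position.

Lomuto partition with pivot = 14:

Initial array: [15, 17, 19, 1, 14]

arr[0]=15 > 14: no swap
arr[1]=17 > 14: no swap
arr[2]=19 > 14: no swap
arr[3]=1 <= 14: swap with position 0, array becomes [1, 17, 19, 15, 14]

Place pivot at position 1: [1, 14, 19, 15, 17]
Pivot position: 1

After partitioning with pivot 14, the array becomes [1, 14, 19, 15, 17]. The pivot is placed at index 1. All elements to the left of the pivot are <= 14, and all elements to the right are > 14.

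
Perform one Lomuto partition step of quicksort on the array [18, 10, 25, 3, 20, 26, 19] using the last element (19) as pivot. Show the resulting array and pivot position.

Lomuto partition with pivot = 19:

Initial array: [18, 10, 25, 3, 20, 26, 19]

arr[0]=18 <= 19: swap with position 0, array becomes [18, 10, 25, 3, 20, 26, 19]
arr[1]=10 <= 19: swap with position 1, array becomes [18, 10, 25, 3, 20, 26, 19]
arr[2]=25 > 19: no swap
arr[3]=3 <= 19: swap with position 2, array becomes [18, 10, 3, 25, 20, 26, 19]
arr[4]=20 > 19: no swap
arr[5]=26 > 19: no swap

Place pivot at position 3: [18, 10, 3, 19, 20, 26, 25]
Pivot position: 3

After partitioning with pivot 19, the array becomes [18, 10, 3, 19, 20, 26, 25]. The pivot is placed at index 3. All elements to the left of the pivot are <= 19, and all elements to the right are > 19.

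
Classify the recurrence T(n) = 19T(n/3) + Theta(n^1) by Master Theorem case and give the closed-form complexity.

Master Theorem for T(n) = 19T(n/3) + O(n^1):

a = 19, b = 3, c = 1
log_b(a) = log_3(19) = 2.6801

Case 1: c = 1 < log_3(19) = 2.6801
T(n) = O(n^(log_3 19))

For T(n) = 19T(n/3) + O(n^1): log_3(19) = 2.6801. This is Case 1 of the Master Theorem (c < log_b(a), work dominated by leaves), giving O(n^(log_3 19)).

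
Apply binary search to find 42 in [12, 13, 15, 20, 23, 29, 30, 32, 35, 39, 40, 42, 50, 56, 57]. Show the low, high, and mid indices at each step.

Binary search for 42 in [12, 13, 15, 20, 23, 29, 30, 32, 35, 39, 40, 42, 50, 56, 57]:

lo=0, hi=14, mid=7, arr[mid]=32 -> 32 < 42, search right half
lo=8, hi=14, mid=11, arr[mid]=42 -> Found target at index 11!

Binary search finds 42 at index 11 after 2 comparisons. The search repeatedly halves the search space by comparing with the middle element.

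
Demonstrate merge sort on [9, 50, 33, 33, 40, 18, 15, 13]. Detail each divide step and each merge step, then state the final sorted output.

Merge sort trace:

Split: [9, 50, 33, 33, 40, 18, 15, 13] -> [9, 50, 33, 33] and [40, 18, 15, 13]
  Split: [9, 50, 33, 33] -> [9, 50] and [33, 33]
    Split: [9, 50] -> [9] and [50]
    Merge: [9] + [50] -> [9, 50]
    Split: [33, 33] -> [33] and [33]
    Merge: [33] + [33] -> [33, 33]
  Merge: [9, 50] + [33, 33] -> [9, 33, 33, 50]
  Split: [40, 18, 15, 13] -> [40, 18] and [15, 13]
    Split: [40, 18] -> [40] and [18]
    Merge: [40] + [18] -> [18, 40]
    Split: [15, 13] -> [15] and [13]
    Merge: [15] + [13] -> [13, 15]
  Merge: [18, 40] + [13, 15] -> [13, 15, 18, 40]
Merge: [9, 33, 33, 50] + [13, 15, 18, 40] -> [9, 13, 15, 18, 33, 33, 40, 50]

Final sorted array: [9, 13, 15, 18, 33, 33, 40, 50]

The merge sort proceeds by recursively splitting the array and merging sorted halves.
After all merges, the sorted array is [9, 13, 15, 18, 33, 33, 40, 50].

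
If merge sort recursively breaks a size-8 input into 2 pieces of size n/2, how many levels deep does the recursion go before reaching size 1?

For divide and conquer with division factor 2:

Problem sizes at each level:
Level 0: 8
Level 1: 4
Level 2: 2
Level 3: 1

The root is level 0 and the size-1 base case is level 3 (the tree spans levels 0 through 3, i.e. 4 levels counting the root), so the depth is the number of divisions: log_2(8) = 3

The recursion tree depth is log_2(8) = 3. At each level, the problem size is divided by 2, so it takes 3 divisions to reduce to a base case of size 1. The algorithm makes 2 recursive calls at each level.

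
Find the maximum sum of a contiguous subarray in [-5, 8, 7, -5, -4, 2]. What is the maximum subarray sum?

Using Kadane's algorithm on [-5, 8, 7, -5, -4, 2]:

Scanning through the array:
Position 1 (value 8): max_ending_here = 8, max_so_far = 8
Position 2 (value 7): max_ending_here = 15, max_so_far = 15
Position 3 (value -5): max_ending_here = 10, max_so_far = 15
Position 4 (value -4): max_ending_here = 6, max_so_far = 15
Position 5 (value 2): max_ending_here = 8, max_so_far = 15

Maximum subarray: [8, 7]
Maximum sum: 15

The maximum subarray is [8, 7] with sum 15. This subarray runs from index 1 to index 2.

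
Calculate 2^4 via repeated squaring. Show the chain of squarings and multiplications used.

Computing 2^4 by squaring (build up from 2^1; each line after the first costs one multiplication):

2^1 = 2
2^2 = (2^1)^2 = 2^2 = 4
2^4 = (2^2)^2 = 4^2 = 16

Result: 16
Multiplications needed: 2 (2 lines after 2^1)

2^4 = 16. Using exponentiation by squaring, this requires 2 multiplications. The key idea: if the exponent is even, square the half-power; if odd, multiply by the base once.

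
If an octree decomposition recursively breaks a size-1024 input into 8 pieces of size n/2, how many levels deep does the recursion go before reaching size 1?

For divide and conquer with division factor 2:

Problem sizes at each level:
Level 0: 1024
Level 1: 512
Level 2: 256
Level 3: 128
Level 4: 64
Level 5: 32
Level 6: 16
Level 7: 8
Level 8: 4
Level 9: 2
Level 10: 1

The root is level 0 and the size-1 base case is level 10 (the tree spans levels 0 through 10, i.e. 11 levels counting the root), so the depth is the number of divisions: log_2(1024) = 10

The recursion tree depth is log_2(1024) = 10. At each level, the problem size is divided by 2, so it takes 10 divisions to reduce to a base case of size 1. The algorithm makes 8 recursive calls at each level.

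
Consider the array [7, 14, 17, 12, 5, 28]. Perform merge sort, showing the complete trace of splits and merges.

Merge sort trace:

Split: [7, 14, 17, 12, 5, 28] -> [7, 14, 17] and [12, 5, 28]
  Split: [7, 14, 17] -> [7] and [14, 17]
    Split: [14, 17] -> [14] and [17]
    Merge: [14] + [17] -> [14, 17]
  Merge: [7] + [14, 17] -> [7, 14, 17]
  Split: [12, 5, 28] -> [12] and [5, 28]
    Split: [5, 28] -> [5] and [28]
    Merge: [5] + [28] -> [5, 28]
  Merge: [12] + [5, 28] -> [5, 12, 28]
Merge: [7, 14, 17] + [5, 12, 28] -> [5, 7, 12, 14, 17, 28]

Final sorted array: [5, 7, 12, 14, 17, 28]

The merge sort proceeds by recursively splitting the array and merging sorted halves.
After all merges, the sorted array is [5, 7, 12, 14, 17, 28].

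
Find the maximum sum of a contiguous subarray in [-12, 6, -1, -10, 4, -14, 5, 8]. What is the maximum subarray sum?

Using Kadane's algorithm on [-12, 6, -1, -10, 4, -14, 5, 8]:

Scanning through the array:
Position 1 (value 6): max_ending_here = 6, max_so_far = 6
Position 2 (value -1): max_ending_here = 5, max_so_far = 6
Position 3 (value -10): max_ending_here = -5, max_so_far = 6
Position 4 (value 4): max_ending_here = 4, max_so_far = 6
Position 5 (value -14): max_ending_here = -10, max_so_far = 6
Position 6 (value 5): max_ending_here = 5, max_so_far = 6
Position 7 (value 8): max_ending_here = 13, max_so_far = 13

Maximum subarray: [5, 8]
Maximum sum: 13

The maximum subarray is [5, 8] with sum 13. This subarray runs from index 6 to index 7.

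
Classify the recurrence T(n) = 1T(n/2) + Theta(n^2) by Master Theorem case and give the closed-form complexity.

Master Theorem for T(n) = 1T(n/2) + O(n^2):

a = 1, b = 2, c = 2
log_b(a) = log_2(1) = 0.0000

Case 3: c = 2 > log_2(1) = 0.0000
T(n) = O(n^2) = O(n^2)

For T(n) = 1T(n/2) + O(n^2): log_2(1) = 0.0000. This is Case 3 of the Master Theorem (c > log_b(a), work dominated by root), giving O(n^2).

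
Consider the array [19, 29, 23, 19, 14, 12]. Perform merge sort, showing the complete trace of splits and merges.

Merge sort trace:

Split: [19, 29, 23, 19, 14, 12] -> [19, 29, 23] and [19, 14, 12]
  Split: [19, 29, 23] -> [19] and [29, 23]
    Split: [29, 23] -> [29] and [23]
    Merge: [29] + [23] -> [23, 29]
  Merge: [19] + [23, 29] -> [19, 23, 29]
  Split: [19, 14, 12] -> [19] and [14, 12]
    Split: [14, 12] -> [14] and [12]
    Merge: [14] + [12] -> [12, 14]
  Merge: [19] + [12, 14] -> [12, 14, 19]
Merge: [19, 23, 29] + [12, 14, 19] -> [12, 14, 19, 19, 23, 29]

Final sorted array: [12, 14, 19, 19, 23, 29]

The merge sort proceeds by recursively splitting the array and merging sorted halves.
After all merges, the sorted array is [12, 14, 19, 19, 23, 29].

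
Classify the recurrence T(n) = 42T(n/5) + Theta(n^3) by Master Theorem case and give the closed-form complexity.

Master Theorem for T(n) = 42T(n/5) + O(n^3):

a = 42, b = 5, c = 3
log_b(a) = log_5(42) = 2.3223

Case 3: c = 3 > log_5(42) = 2.3223
T(n) = O(n^3) = O(n^3)

For T(n) = 42T(n/5) + O(n^3): log_5(42) = 2.3223. This is Case 3 of the Master Theorem (c > log_b(a), work dominated by root), giving O(n^3).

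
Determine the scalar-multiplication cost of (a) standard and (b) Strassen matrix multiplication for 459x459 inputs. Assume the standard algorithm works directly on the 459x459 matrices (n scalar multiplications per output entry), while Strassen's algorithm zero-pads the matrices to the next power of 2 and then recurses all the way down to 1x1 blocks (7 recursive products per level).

Matrix multiplication for 459x459 matrices:

Strassen's algorithm requires power-of-2 dimensions. Pad 459x459 to 512x512 (next power of 2).

Standard algorithm: 459^3 = 96702579 multiplications
Strassen's algorithm: 7^(log2(512)) = 7^9 = 40353607 multiplications
Savings: 96702579 - 40353607 = 56348972 multiplications

Standard: 96702579 multiplications (459^3). Strassen: 40353607 multiplications (7^9, after padding to 512x512). Strassen reduces 8 recursive multiplications to 7 at each level.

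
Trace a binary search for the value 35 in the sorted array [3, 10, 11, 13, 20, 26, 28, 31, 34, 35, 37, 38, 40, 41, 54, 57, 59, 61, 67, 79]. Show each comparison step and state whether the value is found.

Binary search for 35 in [3, 10, 11, 13, 20, 26, 28, 31, 34, 35, 37, 38, 40, 41, 54, 57, 59, 61, 67, 79]:

lo=0, hi=19, mid=9, arr[mid]=35 -> Found target at index 9!

Binary search finds 35 at index 9 after 1 comparisons. The search repeatedly halves the search space by comparing with the middle element.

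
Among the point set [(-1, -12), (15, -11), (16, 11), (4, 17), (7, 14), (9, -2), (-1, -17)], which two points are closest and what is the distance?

Computing all pairwise distances among 7 points:

d((-1, -12), (15, -11)) = 16.0312
d((-1, -12), (16, 11)) = 28.6007
d((-1, -12), (4, 17)) = 29.4279
d((-1, -12), (7, 14)) = 27.2029
d((-1, -12), (9, -2)) = 14.1421
d((-1, -12), (-1, -17)) = 5.0
d((15, -11), (16, 11)) = 22.0227
d((15, -11), (4, 17)) = 30.0832
d((15, -11), (7, 14)) = 26.2488
d((15, -11), (9, -2)) = 10.8167
d((15, -11), (-1, -17)) = 17.088
d((16, 11), (4, 17)) = 13.4164
d((16, 11), (7, 14)) = 9.4868
d((16, 11), (9, -2)) = 14.7648
d((16, 11), (-1, -17)) = 32.7567
d((4, 17), (7, 14)) = 4.2426 <-- minimum
d((4, 17), (9, -2)) = 19.6469
d((4, 17), (-1, -17)) = 34.3657
d((7, 14), (9, -2)) = 16.1245
d((7, 14), (-1, -17)) = 32.0156
d((9, -2), (-1, -17)) = 18.0278

Closest pair: (4, 17) and (7, 14) with distance 4.2426

The closest pair is (4, 17) and (7, 14) with Euclidean distance 4.2426. For 7 points, brute-force pairwise comparison is shown above. For large n, the divide-and-conquer algorithm (sort by x, recurse on halves, check the dividing strip) achieves O(n log n).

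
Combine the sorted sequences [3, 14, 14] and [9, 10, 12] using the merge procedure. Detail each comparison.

Merging process:

Compare 3 vs 9: take 3 from left. Merged: [3]
Compare 14 vs 9: take 9 from right. Merged: [3, 9]
Compare 14 vs 10: take 10 from right. Merged: [3, 9, 10]
Compare 14 vs 12: take 12 from right. Merged: [3, 9, 10, 12]
Append remaining from left: [14, 14]. Merged: [3, 9, 10, 12, 14, 14]

Final merged array: [3, 9, 10, 12, 14, 14]
Total comparisons: 4

The merged array is [3, 9, 10, 12, 14, 14], requiring 4 comparisons. The merge step runs in O(n) time where n is the total number of elements.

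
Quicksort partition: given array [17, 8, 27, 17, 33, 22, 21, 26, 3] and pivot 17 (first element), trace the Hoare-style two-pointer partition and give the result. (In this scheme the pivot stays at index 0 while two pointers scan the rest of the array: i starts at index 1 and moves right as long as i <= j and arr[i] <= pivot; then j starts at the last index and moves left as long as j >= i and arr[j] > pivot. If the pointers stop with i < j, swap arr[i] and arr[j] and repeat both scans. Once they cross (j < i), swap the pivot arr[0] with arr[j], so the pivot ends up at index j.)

Hoare-style two-pointer partition with pivot = 17:

Initial array: [17, 8, 27, 17, 33, 22, 21, 26, 3]

Pointers start at i = 1, j = 8.
i stops at index 2 (arr[2]=27 > 17), j stops at index 8 (arr[8]=3 <= 17): swap arr[2] and arr[8], array becomes [17, 8, 3, 17, 33, 22, 21, 26, 27]
i ends at 4, j ends at 3: the pointers have crossed (j < i), so scanning stops.

Swap pivot arr[0] with arr[3] to place pivot at position 3: [17, 8, 3, 17, 33, 22, 21, 26, 27]
Pivot position: 3

After partitioning with pivot 17, the array becomes [17, 8, 3, 17, 33, 22, 21, 26, 27]. The pivot is placed at index 3. All elements to the left of the pivot are <= 17, and all elements to the right are > 17.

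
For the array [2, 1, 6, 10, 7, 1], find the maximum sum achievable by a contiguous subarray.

Using Kadane's algorithm on [2, 1, 6, 10, 7, 1]:

Scanning through the array:
Position 1 (value 1): max_ending_here = 3, max_so_far = 3
Position 2 (value 6): max_ending_here = 9, max_so_far = 9
Position 3 (value 10): max_ending_here = 19, max_so_far = 19
Position 4 (value 7): max_ending_here = 26, max_so_far = 26
Position 5 (value 1): max_ending_here = 27, max_so_far = 27

Maximum subarray: [2, 1, 6, 10, 7, 1]
Maximum sum: 27

The maximum subarray is [2, 1, 6, 10, 7, 1] with sum 27. This subarray runs from index 0 to index 5.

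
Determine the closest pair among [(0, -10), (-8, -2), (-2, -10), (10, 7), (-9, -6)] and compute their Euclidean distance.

Computing all pairwise distances among 5 points:

d((0, -10), (-8, -2)) = 11.3137
d((0, -10), (-2, -10)) = 2.0 <-- minimum
d((0, -10), (10, 7)) = 19.7231
d((0, -10), (-9, -6)) = 9.8489
d((-8, -2), (-2, -10)) = 10.0
d((-8, -2), (10, 7)) = 20.1246
d((-8, -2), (-9, -6)) = 4.1231
d((-2, -10), (10, 7)) = 20.8087
d((-2, -10), (-9, -6)) = 8.0623
d((10, 7), (-9, -6)) = 23.0217

Closest pair: (0, -10) and (-2, -10) with distance 2.0

The closest pair is (0, -10) and (-2, -10) with Euclidean distance 2.0. For 5 points, brute-force pairwise comparison is shown above. For large n, the divide-and-conquer algorithm (sort by x, recurse on halves, check the dividing strip) achieves O(n log n).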